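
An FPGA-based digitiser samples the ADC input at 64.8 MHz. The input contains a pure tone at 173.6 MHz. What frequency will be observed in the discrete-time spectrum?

20.8 MHz

173.6 MHz mod fs = 44 MHz.
44 MHz > fs/2 = 32.4 MHz, folds to fs − 44 MHz = 20.8 MHz.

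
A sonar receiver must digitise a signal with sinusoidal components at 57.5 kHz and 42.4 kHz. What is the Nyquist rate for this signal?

Highest-frequency component: 57.5 kHz.
Nyquist rate = 2 × 57.5 kHz = 115 kHz.

115 kHz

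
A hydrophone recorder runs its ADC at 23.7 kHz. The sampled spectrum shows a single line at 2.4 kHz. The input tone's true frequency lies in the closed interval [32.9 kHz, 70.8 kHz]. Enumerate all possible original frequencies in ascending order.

45 kHz, 49.8 kHz, 68.7 kHz

Frequencies that alias to 2.4 kHz are k·fs ± 2.4 kHz for integer k ≥ 0.
k=0: 2.4 kHz.
k=1: 21.3 kHz, 26.1 kHz.
k=2: 45 kHz, 49.8 kHz.
k=3: 68.7 kHz, 73.5 kHz.
k=4: 92.4 kHz, 97.2 kHz.
Within [32.9 kHz, 70.8 kHz]: 45 kHz, 49.8 kHz, 68.7 kHz.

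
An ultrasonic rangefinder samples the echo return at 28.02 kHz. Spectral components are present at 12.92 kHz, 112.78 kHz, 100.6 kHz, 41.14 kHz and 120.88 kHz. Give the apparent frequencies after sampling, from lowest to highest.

0.7 kHz, 8.8 kHz, 11.48 kHz, 12.92 kHz, 13.12 kHz

fs/2 = 14.01 kHz.
12.92 kHz ≤ fs/2 = 14.01 kHz, passes unchanged.
112.78 kHz mod fs = 0.7 kHz.
0.7 kHz ≤ fs/2 = 14.01 kHz, appears at 0.7 kHz.
100.6 kHz mod fs = 16.54 kHz.
16.54 kHz > fs/2 = 14.01 kHz, folds to fs − 16.54 kHz = 11.48 kHz.
41.14 kHz mod fs = 13.12 kHz.
13.12 kHz ≤ fs/2 = 14.01 kHz, appears at 13.12 kHz.
120.88 kHz mod fs = 8.8 kHz.
8.8 kHz ≤ fs/2 = 14.01 kHz, appears at 8.8 kHz.
Distinct values: {0.7 kHz, 8.8 kHz, 11.48 kHz, 12.92 kHz, 13.12 kHz}.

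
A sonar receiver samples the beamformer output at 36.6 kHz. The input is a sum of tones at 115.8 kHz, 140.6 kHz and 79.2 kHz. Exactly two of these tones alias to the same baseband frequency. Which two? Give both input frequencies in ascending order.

79.2 kHz, 115.8 kHz

fs/2 = 18.3 kHz.
115.8 kHz mod fs = 6 kHz.
6 kHz ≤ fs/2 = 18.3 kHz, appears at 6 kHz.
140.6 kHz mod fs = 30.8 kHz.
30.8 kHz > fs/2 = 18.3 kHz, folds to fs − 30.8 kHz = 5.8 kHz.
79.2 kHz mod fs = 6 kHz.
6 kHz ≤ fs/2 = 18.3 kHz, appears at 6 kHz.
79.2 kHz and 115.8 kHz both map to 6 kHz.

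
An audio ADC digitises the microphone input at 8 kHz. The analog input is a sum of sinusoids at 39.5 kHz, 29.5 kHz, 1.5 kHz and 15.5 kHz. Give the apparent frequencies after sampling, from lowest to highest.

0.5 kHz, 1.5 kHz, 2.5 kHz

fs/2 = 4 kHz.
39.5 kHz mod fs = 7.5 kHz.
7.5 kHz > fs/2 = 4 kHz, folds to fs − 7.5 kHz = 0.5 kHz.
29.5 kHz mod fs = 5.5 kHz.
5.5 kHz > fs/2 = 4 kHz, folds to fs − 5.5 kHz = 2.5 kHz.
1.5 kHz ≤ fs/2 = 4 kHz, passes unchanged.
15.5 kHz mod fs = 7.5 kHz.
7.5 kHz > fs/2 = 4 kHz, folds to fs − 7.5 kHz = 0.5 kHz.
Distinct values: {0.5 kHz, 1.5 kHz, 2.5 kHz}.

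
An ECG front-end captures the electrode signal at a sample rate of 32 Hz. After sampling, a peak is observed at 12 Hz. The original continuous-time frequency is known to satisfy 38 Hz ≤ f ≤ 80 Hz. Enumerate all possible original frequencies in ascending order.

Frequencies that alias to 12 Hz are k·fs ± 12 Hz for integer k ≥ 0.
k=0: 12 Hz.
k=1: 20 Hz, 44 Hz.
k=2: 52 Hz, 76 Hz.
k=3: 84 Hz, 108 Hz.
Within [38 Hz, 80 Hz]: 44 Hz, 52 Hz, 76 Hz.

44 Hz, 52 Hz, 76 Hz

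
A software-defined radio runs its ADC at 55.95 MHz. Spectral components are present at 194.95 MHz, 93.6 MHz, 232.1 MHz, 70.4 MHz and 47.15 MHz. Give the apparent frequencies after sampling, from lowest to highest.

8.3 MHz, 8.8 MHz, 14.45 MHz, 18.3 MHz, 27.1 MHz

fs/2 = 27.975 MHz.
194.95 MHz mod fs = 27.1 MHz.
27.1 MHz ≤ fs/2 = 27.975 MHz, appears at 27.1 MHz.
93.6 MHz mod fs = 37.65 MHz.
37.65 MHz > fs/2 = 27.975 MHz, folds to fs − 37.65 MHz = 18.3 MHz.
232.1 MHz mod fs = 8.3 MHz.
8.3 MHz ≤ fs/2 = 27.975 MHz, appears at 8.3 MHz.
70.4 MHz mod fs = 14.45 MHz.
14.45 MHz ≤ fs/2 = 27.975 MHz, appears at 14.45 MHz.
47.15 MHz > fs/2 = 27.975 MHz, folds to fs − 47.15 MHz = 8.8 MHz.
Distinct values: {8.3 MHz, 8.8 MHz, 14.45 MHz, 18.3 MHz, 27.1 MHz}.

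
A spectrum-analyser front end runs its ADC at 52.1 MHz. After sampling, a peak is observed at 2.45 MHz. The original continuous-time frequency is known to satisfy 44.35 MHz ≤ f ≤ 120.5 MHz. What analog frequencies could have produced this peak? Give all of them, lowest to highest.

49.65 MHz, 54.55 MHz, 101.75 MHz, 106.65 MHz

Frequencies that alias to 2.45 MHz are k·fs ± 2.45 MHz for integer k ≥ 0.
k=0: 2.45 MHz.
k=1: 49.65 MHz, 54.55 MHz.
k=2: 101.75 MHz, 106.65 MHz.
k=3: 153.85 MHz, 158.75 MHz.
Within [44.35 MHz, 120.5 MHz]: 49.65 MHz, 54.55 MHz, 101.75 MHz, 106.65 MHz.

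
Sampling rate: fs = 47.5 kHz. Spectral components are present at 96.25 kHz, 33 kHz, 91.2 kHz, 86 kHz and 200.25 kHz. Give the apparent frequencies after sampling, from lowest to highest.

1.25 kHz, 3.8 kHz, 9 kHz, 10.25 kHz, 14.5 kHz

fs/2 = 23.75 kHz.
96.25 kHz mod fs = 1.25 kHz.
1.25 kHz ≤ fs/2 = 23.75 kHz, appears at 1.25 kHz.
33 kHz > fs/2 = 23.75 kHz, folds to fs − 33 kHz = 14.5 kHz.
91.2 kHz mod fs = 43.7 kHz.
43.7 kHz > fs/2 = 23.75 kHz, folds to fs − 43.7 kHz = 3.8 kHz.
86 kHz mod fs = 38.5 kHz.
38.5 kHz > fs/2 = 23.75 kHz, folds to fs − 38.5 kHz = 9 kHz.
200.25 kHz mod fs = 10.25 kHz.
10.25 kHz ≤ fs/2 = 23.75 kHz, appears at 10.25 kHz.
Distinct values: {1.25 kHz, 3.8 kHz, 9 kHz, 10.25 kHz, 14.5 kHz}.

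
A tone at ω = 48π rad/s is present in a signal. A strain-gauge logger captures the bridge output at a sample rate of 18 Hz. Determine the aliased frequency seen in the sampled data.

6 Hz

ω = 48π rad/s → f = ω/(2π) = 24 Hz.
24 Hz mod fs = 6 Hz.
6 Hz ≤ fs/2 = 9 Hz, appears at 6 Hz.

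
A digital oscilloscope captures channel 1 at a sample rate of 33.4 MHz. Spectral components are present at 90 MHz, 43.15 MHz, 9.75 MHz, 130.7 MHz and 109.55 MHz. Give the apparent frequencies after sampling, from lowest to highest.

2.9 MHz, 9.35 MHz, 9.75 MHz, 10.2 MHz

fs/2 = 16.7 MHz.
90 MHz mod fs = 23.2 MHz.
23.2 MHz > fs/2 = 16.7 MHz, folds to fs − 23.2 MHz = 10.2 MHz.
43.15 MHz mod fs = 9.75 MHz.
9.75 MHz ≤ fs/2 = 16.7 MHz, appears at 9.75 MHz.
9.75 MHz ≤ fs/2 = 16.7 MHz, passes unchanged.
130.7 MHz mod fs = 30.5 MHz.
30.5 MHz > fs/2 = 16.7 MHz, folds to fs − 30.5 MHz = 2.9 MHz.
109.55 MHz mod fs = 9.35 MHz.
9.35 MHz ≤ fs/2 = 16.7 MHz, appears at 9.35 MHz.
Distinct values: {2.9 MHz, 9.35 MHz, 9.75 MHz, 10.2 MHz}.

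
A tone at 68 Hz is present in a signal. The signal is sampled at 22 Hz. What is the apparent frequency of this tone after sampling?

2 Hz

68 Hz mod fs = 2 Hz.
2 Hz ≤ fs/2 = 11 Hz, appears at 2 Hz.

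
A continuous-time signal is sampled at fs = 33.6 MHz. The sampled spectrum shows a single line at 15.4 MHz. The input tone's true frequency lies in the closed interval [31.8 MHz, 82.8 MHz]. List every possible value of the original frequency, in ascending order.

49 MHz, 51.8 MHz, 82.6 MHz

Frequencies that alias to 15.4 MHz are k·fs ± 15.4 MHz for integer k ≥ 0.
k=0: 15.4 MHz.
k=1: 18.2 MHz, 49 MHz.
k=2: 51.8 MHz, 82.6 MHz.
k=3: 85.4 MHz, 116.2 MHz.
Within [31.8 MHz, 82.8 MHz]: 49 MHz, 51.8 MHz, 82.6 MHz.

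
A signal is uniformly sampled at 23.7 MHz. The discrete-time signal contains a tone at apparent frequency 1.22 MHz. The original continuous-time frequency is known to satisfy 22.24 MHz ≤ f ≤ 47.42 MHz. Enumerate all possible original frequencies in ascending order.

Frequencies that alias to 1.22 MHz are k·fs ± 1.22 MHz for integer k ≥ 0.
k=0: 1.22 MHz.
k=1: 22.48 MHz, 24.92 MHz.
k=2: 46.18 MHz, 48.62 MHz.
k=3: 69.88 MHz, 72.32 MHz.
Within [22.24 MHz, 47.42 MHz]: 22.48 MHz, 24.92 MHz, 46.18 MHz.

22.48 MHz, 24.92 MHz, 46.18 MHz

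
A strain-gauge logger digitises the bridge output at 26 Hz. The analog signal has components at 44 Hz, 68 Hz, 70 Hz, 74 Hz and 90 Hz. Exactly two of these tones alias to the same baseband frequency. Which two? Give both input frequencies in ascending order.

fs/2 = 13 Hz.
44 Hz mod fs = 18 Hz.
18 Hz > fs/2 = 13 Hz, folds to fs − 18 Hz = 8 Hz.
68 Hz mod fs = 16 Hz.
16 Hz > fs/2 = 13 Hz, folds to fs − 16 Hz = 10 Hz.
70 Hz mod fs = 18 Hz.
18 Hz > fs/2 = 13 Hz, folds to fs − 18 Hz = 8 Hz.
74 Hz mod fs = 22 Hz.
22 Hz > fs/2 = 13 Hz, folds to fs − 22 Hz = 4 Hz.
90 Hz mod fs = 12 Hz.
12 Hz ≤ fs/2 = 13 Hz, appears at 12 Hz.
44 Hz and 70 Hz both map to 8 Hz.

44 Hz, 70 Hz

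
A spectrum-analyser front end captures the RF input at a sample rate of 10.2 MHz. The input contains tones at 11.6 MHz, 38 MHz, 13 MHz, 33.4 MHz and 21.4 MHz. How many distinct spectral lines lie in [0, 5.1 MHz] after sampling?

fs/2 = 5.1 MHz.
11.6 MHz mod fs = 1.4 MHz.
1.4 MHz ≤ fs/2 = 5.1 MHz, appears at 1.4 MHz.
38 MHz mod fs = 7.4 MHz.
7.4 MHz > fs/2 = 5.1 MHz, folds to fs − 7.4 MHz = 2.8 MHz.
13 MHz mod fs = 2.8 MHz.
2.8 MHz ≤ fs/2 = 5.1 MHz, appears at 2.8 MHz.
33.4 MHz mod fs = 2.8 MHz.
2.8 MHz ≤ fs/2 = 5.1 MHz, appears at 2.8 MHz.
21.4 MHz mod fs = 1 MHz.
1 MHz ≤ fs/2 = 5.1 MHz, appears at 1 MHz.
Distinct values: {1 MHz, 1.4 MHz, 2.8 MHz} → 3.

3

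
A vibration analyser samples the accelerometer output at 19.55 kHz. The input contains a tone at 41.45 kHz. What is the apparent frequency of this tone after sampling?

41.45 kHz mod fs = 2.35 kHz.
2.35 kHz ≤ fs/2 = 9.775 kHz, appears at 2.35 kHz.

2.35 kHz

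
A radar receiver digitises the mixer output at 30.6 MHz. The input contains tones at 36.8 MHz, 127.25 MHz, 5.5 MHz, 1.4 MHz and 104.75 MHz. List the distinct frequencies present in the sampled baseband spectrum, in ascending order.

1.4 MHz, 4.85 MHz, 5.5 MHz, 6.2 MHz, 12.95 MHz

fs/2 = 15.3 MHz.
36.8 MHz mod fs = 6.2 MHz.
6.2 MHz ≤ fs/2 = 15.3 MHz, appears at 6.2 MHz.
127.25 MHz mod fs = 4.85 MHz.
4.85 MHz ≤ fs/2 = 15.3 MHz, appears at 4.85 MHz.
5.5 MHz ≤ fs/2 = 15.3 MHz, passes unchanged.
1.4 MHz ≤ fs/2 = 15.3 MHz, passes unchanged.
104.75 MHz mod fs = 12.95 MHz.
12.95 MHz ≤ fs/2 = 15.3 MHz, appears at 12.95 MHz.
Distinct values: {1.4 MHz, 4.85 MHz, 5.5 MHz, 6.2 MHz, 12.95 MHz}.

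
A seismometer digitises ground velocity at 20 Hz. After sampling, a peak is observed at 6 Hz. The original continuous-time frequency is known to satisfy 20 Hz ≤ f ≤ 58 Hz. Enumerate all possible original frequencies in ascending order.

Frequencies that alias to 6 Hz are k·fs ± 6 Hz for integer k ≥ 0.
k=0: 6 Hz.
k=1: 14 Hz, 26 Hz.
k=2: 34 Hz, 46 Hz.
k=3: 54 Hz, 66 Hz.
k=4: 74 Hz, 86 Hz.
Within [20 Hz, 58 Hz]: 26 Hz, 34 Hz, 46 Hz, 54 Hz.

26 Hz, 34 Hz, 46 Hz, 54 Hz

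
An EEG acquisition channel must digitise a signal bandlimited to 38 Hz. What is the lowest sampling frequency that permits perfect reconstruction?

76 Hz

Nyquist rate = 2 × 38 Hz = 76 Hz.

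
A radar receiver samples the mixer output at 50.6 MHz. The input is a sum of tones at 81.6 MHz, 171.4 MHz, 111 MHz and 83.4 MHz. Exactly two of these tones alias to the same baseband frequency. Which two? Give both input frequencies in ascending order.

fs/2 = 25.3 MHz.
81.6 MHz mod fs = 31 MHz.
31 MHz > fs/2 = 25.3 MHz, folds to fs − 31 MHz = 19.6 MHz.
171.4 MHz mod fs = 19.6 MHz.
19.6 MHz ≤ fs/2 = 25.3 MHz, appears at 19.6 MHz.
111 MHz mod fs = 9.8 MHz.
9.8 MHz ≤ fs/2 = 25.3 MHz, appears at 9.8 MHz.
83.4 MHz mod fs = 32.8 MHz.
32.8 MHz > fs/2 = 25.3 MHz, folds to fs − 32.8 MHz = 17.8 MHz.
81.6 MHz and 171.4 MHz both map to 19.6 MHz.

81.6 MHz, 171.4 MHz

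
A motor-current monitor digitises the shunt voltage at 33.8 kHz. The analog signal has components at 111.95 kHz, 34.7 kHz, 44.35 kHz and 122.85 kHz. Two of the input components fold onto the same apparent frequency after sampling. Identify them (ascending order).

fs/2 = 16.9 kHz.
111.95 kHz mod fs = 10.55 kHz.
10.55 kHz ≤ fs/2 = 16.9 kHz, appears at 10.55 kHz.
34.7 kHz mod fs = 0.9 kHz.
0.9 kHz ≤ fs/2 = 16.9 kHz, appears at 0.9 kHz.
44.35 kHz mod fs = 10.55 kHz.
10.55 kHz ≤ fs/2 = 16.9 kHz, appears at 10.55 kHz.
122.85 kHz mod fs = 21.45 kHz.
21.45 kHz > fs/2 = 16.9 kHz, folds to fs − 21.45 kHz = 12.35 kHz.
44.35 kHz and 111.95 kHz both map to 10.55 kHz.

44.35 kHz, 111.95 kHz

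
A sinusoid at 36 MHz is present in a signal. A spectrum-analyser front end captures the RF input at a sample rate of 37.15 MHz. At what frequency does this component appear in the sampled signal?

36 MHz > fs/2 = 18.575 MHz, folds to fs − 36 MHz = 1.15 MHz.

1.15 MHz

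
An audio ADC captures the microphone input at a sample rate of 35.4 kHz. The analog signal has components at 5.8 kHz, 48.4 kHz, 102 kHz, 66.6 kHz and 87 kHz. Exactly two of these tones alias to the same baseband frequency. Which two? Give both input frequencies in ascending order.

66.6 kHz, 102 kHz

fs/2 = 17.7 kHz.
5.8 kHz ≤ fs/2 = 17.7 kHz, passes unchanged.
48.4 kHz mod fs = 13 kHz.
13 kHz ≤ fs/2 = 17.7 kHz, appears at 13 kHz.
102 kHz mod fs = 31.2 kHz.
31.2 kHz > fs/2 = 17.7 kHz, folds to fs − 31.2 kHz = 4.2 kHz.
66.6 kHz mod fs = 31.2 kHz.
31.2 kHz > fs/2 = 17.7 kHz, folds to fs − 31.2 kHz = 4.2 kHz.
87 kHz mod fs = 16.2 kHz.
16.2 kHz ≤ fs/2 = 17.7 kHz, appears at 16.2 kHz.
66.6 kHz and 102 kHz both map to 4.2 kHz.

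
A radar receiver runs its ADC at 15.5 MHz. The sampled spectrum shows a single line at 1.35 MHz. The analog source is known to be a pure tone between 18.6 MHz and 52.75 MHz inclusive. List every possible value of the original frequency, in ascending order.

29.65 MHz, 32.35 MHz, 45.15 MHz, 47.85 MHz

Frequencies that alias to 1.35 MHz are k·fs ± 1.35 MHz for integer k ≥ 0.
k=0: 1.35 MHz.
k=1: 14.15 MHz, 16.85 MHz.
k=2: 29.65 MHz, 32.35 MHz.
k=3: 45.15 MHz, 47.85 MHz.
k=4: 60.65 MHz, 63.35 MHz.
Within [18.6 MHz, 52.75 MHz]: 29.65 MHz, 32.35 MHz, 45.15 MHz, 47.85 MHz.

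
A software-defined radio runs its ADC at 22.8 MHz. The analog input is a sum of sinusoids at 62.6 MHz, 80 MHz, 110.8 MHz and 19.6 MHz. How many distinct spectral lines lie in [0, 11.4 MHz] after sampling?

3

fs/2 = 11.4 MHz.
62.6 MHz mod fs = 17 MHz.
17 MHz > fs/2 = 11.4 MHz, folds to fs − 17 MHz = 5.8 MHz.
80 MHz mod fs = 11.6 MHz.
11.6 MHz > fs/2 = 11.4 MHz, folds to fs − 11.6 MHz = 11.2 MHz.
110.8 MHz mod fs = 19.6 MHz.
19.6 MHz > fs/2 = 11.4 MHz, folds to fs − 19.6 MHz = 3.2 MHz.
19.6 MHz > fs/2 = 11.4 MHz, folds to fs − 19.6 MHz = 3.2 MHz.
Distinct values: {3.2 MHz, 5.8 MHz, 11.2 MHz} → 3.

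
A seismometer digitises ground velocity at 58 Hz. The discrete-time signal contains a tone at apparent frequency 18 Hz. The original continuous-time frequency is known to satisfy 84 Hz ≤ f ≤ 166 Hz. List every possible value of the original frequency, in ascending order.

98 Hz, 134 Hz, 156 Hz

Frequencies that alias to 18 Hz are k·fs ± 18 Hz for integer k ≥ 0.
k=0: 18 Hz.
k=1: 40 Hz, 76 Hz.
k=2: 98 Hz, 134 Hz.
k=3: 156 Hz, 192 Hz.
k=4: 214 Hz, 250 Hz.
Within [84 Hz, 166 Hz]: 98 Hz, 134 Hz, 156 Hz.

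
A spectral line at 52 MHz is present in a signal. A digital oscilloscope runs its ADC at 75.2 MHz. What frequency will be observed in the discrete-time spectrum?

23.2 MHz

52 MHz > fs/2 = 37.6 MHz, folds to fs − 52 MHz = 23.2 MHz.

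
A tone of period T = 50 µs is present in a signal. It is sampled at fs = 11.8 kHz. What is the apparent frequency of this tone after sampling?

T = 50 µs → f = 1/T = 20 kHz.
20 kHz mod fs = 8.2 kHz.
8.2 kHz > fs/2 = 5.9 kHz, folds to fs − 8.2 kHz = 3.6 kHz.

3.6 kHz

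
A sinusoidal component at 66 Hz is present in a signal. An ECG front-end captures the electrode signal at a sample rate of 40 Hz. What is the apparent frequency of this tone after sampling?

66 Hz mod fs = 26 Hz.
26 Hz > fs/2 = 20 Hz, folds to fs − 26 Hz = 14 Hz.

14 Hz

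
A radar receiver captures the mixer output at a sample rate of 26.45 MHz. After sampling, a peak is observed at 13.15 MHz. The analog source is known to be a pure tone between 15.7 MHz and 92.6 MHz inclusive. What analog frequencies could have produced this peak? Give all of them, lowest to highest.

Frequencies that alias to 13.15 MHz are k·fs ± 13.15 MHz for integer k ≥ 0.
k=0: 13.15 MHz.
k=1: 13.3 MHz, 39.6 MHz.
k=2: 39.75 MHz, 66.05 MHz.
k=3: 66.2 MHz, 92.5 MHz.
k=4: 92.65 MHz, 118.95 MHz.
Within [15.7 MHz, 92.6 MHz]: 39.6 MHz, 39.75 MHz, 66.05 MHz, 66.2 MHz, 92.5 MHz.

39.6 MHz, 39.75 MHz, 66.05 MHz, 66.2 MHz, 92.5 MHz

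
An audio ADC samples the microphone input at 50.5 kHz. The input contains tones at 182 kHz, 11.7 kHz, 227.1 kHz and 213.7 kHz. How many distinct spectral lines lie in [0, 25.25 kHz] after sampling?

3

fs/2 = 25.25 kHz.
182 kHz mod fs = 30.5 kHz.
30.5 kHz > fs/2 = 25.25 kHz, folds to fs − 30.5 kHz = 20 kHz.
11.7 kHz ≤ fs/2 = 25.25 kHz, passes unchanged.
227.1 kHz mod fs = 25.1 kHz.
25.1 kHz ≤ fs/2 = 25.25 kHz, appears at 25.1 kHz.
213.7 kHz mod fs = 11.7 kHz.
11.7 kHz ≤ fs/2 = 25.25 kHz, appears at 11.7 kHz.
Distinct values: {11.7 kHz, 20 kHz, 25.1 kHz} → 3.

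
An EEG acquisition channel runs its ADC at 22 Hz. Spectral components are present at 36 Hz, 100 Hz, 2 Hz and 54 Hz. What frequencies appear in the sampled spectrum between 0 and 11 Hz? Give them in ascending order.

fs/2 = 11 Hz.
36 Hz mod fs = 14 Hz.
14 Hz > fs/2 = 11 Hz, folds to fs − 14 Hz = 8 Hz.
100 Hz mod fs = 12 Hz.
12 Hz > fs/2 = 11 Hz, folds to fs − 12 Hz = 10 Hz.
2 Hz ≤ fs/2 = 11 Hz, passes unchanged.
54 Hz mod fs = 10 Hz.
10 Hz ≤ fs/2 = 11 Hz, appears at 10 Hz.
Distinct values: {2 Hz, 8 Hz, 10 Hz}.

2 Hz, 8 Hz, 10 Hz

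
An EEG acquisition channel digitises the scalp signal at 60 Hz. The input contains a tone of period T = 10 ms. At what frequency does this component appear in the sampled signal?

20 Hz

T = 10 ms → f = 1/T = 100 Hz.
100 Hz mod fs = 40 Hz.
40 Hz > fs/2 = 30 Hz, folds to fs − 40 Hz = 20 Hz.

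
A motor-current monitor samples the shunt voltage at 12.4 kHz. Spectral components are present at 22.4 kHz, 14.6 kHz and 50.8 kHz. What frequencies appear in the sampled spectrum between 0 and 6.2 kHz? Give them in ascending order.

fs/2 = 6.2 kHz.
22.4 kHz mod fs = 10 kHz.
10 kHz > fs/2 = 6.2 kHz, folds to fs − 10 kHz = 2.4 kHz.
14.6 kHz mod fs = 2.2 kHz.
2.2 kHz ≤ fs/2 = 6.2 kHz, appears at 2.2 kHz.
50.8 kHz mod fs = 1.2 kHz.
1.2 kHz ≤ fs/2 = 6.2 kHz, appears at 1.2 kHz.
Distinct values: {1.2 kHz, 2.2 kHz, 2.4 kHz}.

1.2 kHz, 2.2 kHz, 2.4 kHz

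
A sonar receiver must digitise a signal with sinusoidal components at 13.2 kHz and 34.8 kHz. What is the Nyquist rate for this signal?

69.6 kHz

Highest-frequency component: 34.8 kHz.
Nyquist rate = 2 × 34.8 kHz = 69.6 kHz.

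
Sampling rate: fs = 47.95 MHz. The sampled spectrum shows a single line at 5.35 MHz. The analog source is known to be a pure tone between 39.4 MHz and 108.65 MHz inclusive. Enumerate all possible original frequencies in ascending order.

Frequencies that alias to 5.35 MHz are k·fs ± 5.35 MHz for integer k ≥ 0.
k=0: 5.35 MHz.
k=1: 42.6 MHz, 53.3 MHz.
k=2: 90.55 MHz, 101.25 MHz.
k=3: 138.5 MHz, 149.2 MHz.
Within [39.4 MHz, 108.65 MHz]: 42.6 MHz, 53.3 MHz, 90.55 MHz, 101.25 MHz.

42.6 MHz, 53.3 MHz, 90.55 MHz, 101.25 MHz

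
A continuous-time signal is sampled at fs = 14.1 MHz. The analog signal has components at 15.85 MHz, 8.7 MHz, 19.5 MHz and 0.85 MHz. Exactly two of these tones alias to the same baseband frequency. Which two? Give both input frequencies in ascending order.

8.7 MHz, 19.5 MHz

fs/2 = 7.05 MHz.
15.85 MHz mod fs = 1.75 MHz.
1.75 MHz ≤ fs/2 = 7.05 MHz, appears at 1.75 MHz.
8.7 MHz > fs/2 = 7.05 MHz, folds to fs − 8.7 MHz = 5.4 MHz.
19.5 MHz mod fs = 5.4 MHz.
5.4 MHz ≤ fs/2 = 7.05 MHz, appears at 5.4 MHz.
0.85 MHz ≤ fs/2 = 7.05 MHz, passes unchanged.
8.7 MHz and 19.5 MHz both map to 5.4 MHz.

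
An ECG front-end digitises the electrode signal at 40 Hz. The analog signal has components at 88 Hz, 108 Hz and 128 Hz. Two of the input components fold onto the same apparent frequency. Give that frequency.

fs/2 = 20 Hz.
88 Hz mod fs = 8 Hz.
8 Hz ≤ fs/2 = 20 Hz, appears at 8 Hz.
108 Hz mod fs = 28 Hz.
28 Hz > fs/2 = 20 Hz, folds to fs − 28 Hz = 12 Hz.
128 Hz mod fs = 8 Hz.
8 Hz ≤ fs/2 = 20 Hz, appears at 8 Hz.
88 Hz and 128 Hz both map to 8 Hz.

8 Hz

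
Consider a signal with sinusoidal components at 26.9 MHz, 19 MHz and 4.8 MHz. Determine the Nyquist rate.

53.8 MHz

Highest-frequency component: 26.9 MHz.
Nyquist rate = 2 × 26.9 MHz = 53.8 MHz.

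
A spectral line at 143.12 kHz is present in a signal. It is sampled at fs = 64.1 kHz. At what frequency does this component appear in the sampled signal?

143.12 kHz mod fs = 14.92 kHz.
14.92 kHz ≤ fs/2 = 32.05 kHz, appears at 14.92 kHz.

14.92 kHz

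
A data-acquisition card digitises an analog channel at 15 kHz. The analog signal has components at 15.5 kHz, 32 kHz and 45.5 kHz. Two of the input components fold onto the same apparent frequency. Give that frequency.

fs/2 = 7.5 kHz.
15.5 kHz mod fs = 0.5 kHz.
0.5 kHz ≤ fs/2 = 7.5 kHz, appears at 0.5 kHz.
32 kHz mod fs = 2 kHz.
2 kHz ≤ fs/2 = 7.5 kHz, appears at 2 kHz.
45.5 kHz mod fs = 0.5 kHz.
0.5 kHz ≤ fs/2 = 7.5 kHz, appears at 0.5 kHz.
15.5 kHz and 45.5 kHz both map to 0.5 kHz.

0.5 kHz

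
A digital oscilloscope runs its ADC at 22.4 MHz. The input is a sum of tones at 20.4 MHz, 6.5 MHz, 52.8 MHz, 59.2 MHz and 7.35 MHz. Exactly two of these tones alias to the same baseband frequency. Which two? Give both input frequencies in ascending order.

52.8 MHz, 59.2 MHz

fs/2 = 11.2 MHz.
20.4 MHz > fs/2 = 11.2 MHz, folds to fs − 20.4 MHz = 2 MHz.
6.5 MHz ≤ fs/2 = 11.2 MHz, passes unchanged.
52.8 MHz mod fs = 8 MHz.
8 MHz ≤ fs/2 = 11.2 MHz, appears at 8 MHz.
59.2 MHz mod fs = 14.4 MHz.
14.4 MHz > fs/2 = 11.2 MHz, folds to fs − 14.4 MHz = 8 MHz.
7.35 MHz ≤ fs/2 = 11.2 MHz, passes unchanged.
52.8 MHz and 59.2 MHz both map to 8 MHz.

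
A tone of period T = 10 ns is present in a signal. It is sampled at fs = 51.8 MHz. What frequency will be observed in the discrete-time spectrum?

3.6 MHz

T = 10 ns → f = 1/T = 100 MHz.
100 MHz mod fs = 48.2 MHz.
48.2 MHz > fs/2 = 25.9 MHz, folds to fs − 48.2 MHz = 3.6 MHz.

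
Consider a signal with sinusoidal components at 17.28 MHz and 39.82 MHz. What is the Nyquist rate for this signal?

79.64 MHz

Highest-frequency component: 39.82 MHz.
Nyquist rate = 2 × 39.82 MHz = 79.64 MHz.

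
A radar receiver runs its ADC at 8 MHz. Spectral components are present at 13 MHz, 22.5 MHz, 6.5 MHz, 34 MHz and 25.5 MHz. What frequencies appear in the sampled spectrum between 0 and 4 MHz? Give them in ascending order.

fs/2 = 4 MHz.
13 MHz mod fs = 5 MHz.
5 MHz > fs/2 = 4 MHz, folds to fs − 5 MHz = 3 MHz.
22.5 MHz mod fs = 6.5 MHz.
6.5 MHz > fs/2 = 4 MHz, folds to fs − 6.5 MHz = 1.5 MHz.
6.5 MHz > fs/2 = 4 MHz, folds to fs − 6.5 MHz = 1.5 MHz.
34 MHz mod fs = 2 MHz.
2 MHz ≤ fs/2 = 4 MHz, appears at 2 MHz.
25.5 MHz mod fs = 1.5 MHz.
1.5 MHz ≤ fs/2 = 4 MHz, appears at 1.5 MHz.
Distinct values: {1.5 MHz, 2 MHz, 3 MHz}.

1.5 MHz, 2 MHz, 3 MHz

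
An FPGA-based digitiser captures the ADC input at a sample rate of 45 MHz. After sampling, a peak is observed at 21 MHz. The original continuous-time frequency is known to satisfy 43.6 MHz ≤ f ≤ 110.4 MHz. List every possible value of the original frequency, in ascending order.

66 MHz, 69 MHz

Frequencies that alias to 21 MHz are k·fs ± 21 MHz for integer k ≥ 0.
k=0: 21 MHz.
k=1: 24 MHz, 66 MHz.
k=2: 69 MHz, 111 MHz.
k=3: 114 MHz, 156 MHz.
Within [43.6 MHz, 110.4 MHz]: 66 MHz, 69 MHz.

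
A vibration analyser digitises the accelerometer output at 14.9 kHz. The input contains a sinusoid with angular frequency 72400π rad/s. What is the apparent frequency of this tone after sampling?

ω = 72400π rad/s → f = ω/(2π) = 36200 Hz = 36.2 kHz.
36.2 kHz mod fs = 6.4 kHz.
6.4 kHz ≤ fs/2 = 7.45 kHz, appears at 6.4 kHz.

6.4 kHz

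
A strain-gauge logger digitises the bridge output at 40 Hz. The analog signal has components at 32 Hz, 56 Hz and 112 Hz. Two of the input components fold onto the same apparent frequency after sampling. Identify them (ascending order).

fs/2 = 20 Hz.
32 Hz > fs/2 = 20 Hz, folds to fs − 32 Hz = 8 Hz.
56 Hz mod fs = 16 Hz.
16 Hz ≤ fs/2 = 20 Hz, appears at 16 Hz.
112 Hz mod fs = 32 Hz.
32 Hz > fs/2 = 20 Hz, folds to fs − 32 Hz = 8 Hz.
32 Hz and 112 Hz both map to 8 Hz.

32 Hz, 112 Hz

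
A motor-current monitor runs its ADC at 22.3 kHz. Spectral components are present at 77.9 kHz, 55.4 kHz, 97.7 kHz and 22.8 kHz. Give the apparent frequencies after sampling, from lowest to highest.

0.5 kHz, 8.5 kHz, 10.8 kHz, 11 kHz

fs/2 = 11.15 kHz.
77.9 kHz mod fs = 11 kHz.
11 kHz ≤ fs/2 = 11.15 kHz, appears at 11 kHz.
55.4 kHz mod fs = 10.8 kHz.
10.8 kHz ≤ fs/2 = 11.15 kHz, appears at 10.8 kHz.
97.7 kHz mod fs = 8.5 kHz.
8.5 kHz ≤ fs/2 = 11.15 kHz, appears at 8.5 kHz.
22.8 kHz mod fs = 0.5 kHz.
0.5 kHz ≤ fs/2 = 11.15 kHz, appears at 0.5 kHz.
Distinct values: {0.5 kHz, 8.5 kHz, 10.8 kHz, 11 kHz}.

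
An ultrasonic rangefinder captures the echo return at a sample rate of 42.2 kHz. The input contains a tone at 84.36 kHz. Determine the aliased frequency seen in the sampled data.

0.04 kHz

84.36 kHz mod fs = 42.16 kHz.
42.16 kHz > fs/2 = 21.1 kHz, folds to fs − 42.16 kHz = 0.04 kHz.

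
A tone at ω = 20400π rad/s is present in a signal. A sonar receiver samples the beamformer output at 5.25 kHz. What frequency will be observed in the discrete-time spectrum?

ω = 20400π rad/s → f = ω/(2π) = 10200 Hz = 10.2 kHz.
10.2 kHz mod fs = 4.95 kHz.
4.95 kHz > fs/2 = 2.625 kHz, folds to fs − 4.95 kHz = 0.3 kHz.

0.3 kHz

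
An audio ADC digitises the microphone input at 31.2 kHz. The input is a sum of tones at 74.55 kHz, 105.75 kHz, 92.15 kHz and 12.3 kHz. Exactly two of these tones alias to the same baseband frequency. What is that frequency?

12.15 kHz

fs/2 = 15.6 kHz.
74.55 kHz mod fs = 12.15 kHz.
12.15 kHz ≤ fs/2 = 15.6 kHz, appears at 12.15 kHz.
105.75 kHz mod fs = 12.15 kHz.
12.15 kHz ≤ fs/2 = 15.6 kHz, appears at 12.15 kHz.
92.15 kHz mod fs = 29.75 kHz.
29.75 kHz > fs/2 = 15.6 kHz, folds to fs − 29.75 kHz = 1.45 kHz.
12.3 kHz ≤ fs/2 = 15.6 kHz, passes unchanged.
74.55 kHz and 105.75 kHz both map to 12.15 kHz.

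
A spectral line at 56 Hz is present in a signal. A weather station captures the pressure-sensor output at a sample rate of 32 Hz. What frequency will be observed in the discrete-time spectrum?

8 Hz

56 Hz mod fs = 24 Hz.
24 Hz > fs/2 = 16 Hz, folds to fs − 24 Hz = 8 Hz.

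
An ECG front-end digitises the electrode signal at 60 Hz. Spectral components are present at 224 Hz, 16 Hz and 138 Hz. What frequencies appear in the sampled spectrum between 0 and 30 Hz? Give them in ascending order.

16 Hz, 18 Hz

fs/2 = 30 Hz.
224 Hz mod fs = 44 Hz.
44 Hz > fs/2 = 30 Hz, folds to fs − 44 Hz = 16 Hz.
16 Hz ≤ fs/2 = 30 Hz, passes unchanged.
138 Hz mod fs = 18 Hz.
18 Hz ≤ fs/2 = 30 Hz, appears at 18 Hz.
Distinct values: {16 Hz, 18 Hz}.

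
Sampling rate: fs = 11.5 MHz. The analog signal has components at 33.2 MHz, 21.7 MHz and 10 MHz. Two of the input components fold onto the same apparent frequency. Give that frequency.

1.3 MHz

fs/2 = 5.75 MHz.
33.2 MHz mod fs = 10.2 MHz.
10.2 MHz > fs/2 = 5.75 MHz, folds to fs − 10.2 MHz = 1.3 MHz.
21.7 MHz mod fs = 10.2 MHz.
10.2 MHz > fs/2 = 5.75 MHz, folds to fs − 10.2 MHz = 1.3 MHz.
10 MHz > fs/2 = 5.75 MHz, folds to fs − 10 MHz = 1.5 MHz.
21.7 MHz and 33.2 MHz both map to 1.3 MHz.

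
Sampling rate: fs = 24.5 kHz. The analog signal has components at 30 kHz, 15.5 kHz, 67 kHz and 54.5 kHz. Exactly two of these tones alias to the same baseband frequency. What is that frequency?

fs/2 = 12.25 kHz.
30 kHz mod fs = 5.5 kHz.
5.5 kHz ≤ fs/2 = 12.25 kHz, appears at 5.5 kHz.
15.5 kHz > fs/2 = 12.25 kHz, folds to fs − 15.5 kHz = 9 kHz.
67 kHz mod fs = 18 kHz.
18 kHz > fs/2 = 12.25 kHz, folds to fs − 18 kHz = 6.5 kHz.
54.5 kHz mod fs = 5.5 kHz.
5.5 kHz ≤ fs/2 = 12.25 kHz, appears at 5.5 kHz.
30 kHz and 54.5 kHz both map to 5.5 kHz.

5.5 kHz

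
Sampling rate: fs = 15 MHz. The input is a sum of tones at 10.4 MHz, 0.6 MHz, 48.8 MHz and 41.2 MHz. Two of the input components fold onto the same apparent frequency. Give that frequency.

3.8 MHz

fs/2 = 7.5 MHz.
10.4 MHz > fs/2 = 7.5 MHz, folds to fs − 10.4 MHz = 4.6 MHz.
0.6 MHz ≤ fs/2 = 7.5 MHz, passes unchanged.
48.8 MHz mod fs = 3.8 MHz.
3.8 MHz ≤ fs/2 = 7.5 MHz, appears at 3.8 MHz.
41.2 MHz mod fs = 11.2 MHz.
11.2 MHz > fs/2 = 7.5 MHz, folds to fs − 11.2 MHz = 3.8 MHz.
41.2 MHz and 48.8 MHz both map to 3.8 MHz.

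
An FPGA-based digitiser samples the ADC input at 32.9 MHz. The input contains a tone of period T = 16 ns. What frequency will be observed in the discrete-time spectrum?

3.3 MHz

T = 16 ns → f = 1/T = 62.5 MHz.
62.5 MHz mod fs = 29.6 MHz.
29.6 MHz > fs/2 = 16.45 MHz, folds to fs − 29.6 MHz = 3.3 MHz.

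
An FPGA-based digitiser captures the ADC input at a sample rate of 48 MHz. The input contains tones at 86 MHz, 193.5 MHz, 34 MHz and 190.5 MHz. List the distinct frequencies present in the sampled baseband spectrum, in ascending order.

1.5 MHz, 10 MHz, 14 MHz

fs/2 = 24 MHz.
86 MHz mod fs = 38 MHz.
38 MHz > fs/2 = 24 MHz, folds to fs − 38 MHz = 10 MHz.
193.5 MHz mod fs = 1.5 MHz.
1.5 MHz ≤ fs/2 = 24 MHz, appears at 1.5 MHz.
34 MHz > fs/2 = 24 MHz, folds to fs − 34 MHz = 14 MHz.
190.5 MHz mod fs = 46.5 MHz.
46.5 MHz > fs/2 = 24 MHz, folds to fs − 46.5 MHz = 1.5 MHz.
Distinct values: {1.5 MHz, 10 MHz, 14 MHz}.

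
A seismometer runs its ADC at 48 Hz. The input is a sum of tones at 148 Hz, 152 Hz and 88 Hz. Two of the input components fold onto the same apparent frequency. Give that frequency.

8 Hz

fs/2 = 24 Hz.
148 Hz mod fs = 4 Hz.
4 Hz ≤ fs/2 = 24 Hz, appears at 4 Hz.
152 Hz mod fs = 8 Hz.
8 Hz ≤ fs/2 = 24 Hz, appears at 8 Hz.
88 Hz mod fs = 40 Hz.
40 Hz > fs/2 = 24 Hz, folds to fs − 40 Hz = 8 Hz.
88 Hz and 152 Hz both map to 8 Hz.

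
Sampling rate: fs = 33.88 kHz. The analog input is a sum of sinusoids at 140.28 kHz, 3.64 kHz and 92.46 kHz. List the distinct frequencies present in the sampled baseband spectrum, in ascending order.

fs/2 = 16.94 kHz.
140.28 kHz mod fs = 4.76 kHz.
4.76 kHz ≤ fs/2 = 16.94 kHz, appears at 4.76 kHz.
3.64 kHz ≤ fs/2 = 16.94 kHz, passes unchanged.
92.46 kHz mod fs = 24.7 kHz.
24.7 kHz > fs/2 = 16.94 kHz, folds to fs − 24.7 kHz = 9.18 kHz.
Distinct values: {3.64 kHz, 4.76 kHz, 9.18 kHz}.

3.64 kHz, 4.76 kHz, 9.18 kHz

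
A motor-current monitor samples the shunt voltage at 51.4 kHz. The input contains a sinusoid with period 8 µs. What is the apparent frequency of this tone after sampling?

T = 8 µs → f = 1/T = 125 kHz.
125 kHz mod fs = 22.2 kHz.
22.2 kHz ≤ fs/2 = 25.7 kHz, appears at 22.2 kHz.

22.2 kHz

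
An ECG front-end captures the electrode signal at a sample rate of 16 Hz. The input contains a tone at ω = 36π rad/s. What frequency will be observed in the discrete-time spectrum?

2 Hz

ω = 36π rad/s → f = ω/(2π) = 18 Hz.
18 Hz mod fs = 2 Hz.
2 Hz ≤ fs/2 = 8 Hz, appears at 2 Hz.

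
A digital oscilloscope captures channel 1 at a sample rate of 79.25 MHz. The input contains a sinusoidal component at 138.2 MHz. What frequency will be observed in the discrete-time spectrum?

138.2 MHz mod fs = 58.95 MHz.
58.95 MHz > fs/2 = 39.625 MHz, folds to fs − 58.95 MHz = 20.3 MHz.

20.3 MHz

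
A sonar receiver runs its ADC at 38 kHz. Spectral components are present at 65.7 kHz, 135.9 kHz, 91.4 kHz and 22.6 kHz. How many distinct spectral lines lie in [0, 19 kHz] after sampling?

3

fs/2 = 19 kHz.
65.7 kHz mod fs = 27.7 kHz.
27.7 kHz > fs/2 = 19 kHz, folds to fs − 27.7 kHz = 10.3 kHz.
135.9 kHz mod fs = 21.9 kHz.
21.9 kHz > fs/2 = 19 kHz, folds to fs − 21.9 kHz = 16.1 kHz.
91.4 kHz mod fs = 15.4 kHz.
15.4 kHz ≤ fs/2 = 19 kHz, appears at 15.4 kHz.
22.6 kHz > fs/2 = 19 kHz, folds to fs − 22.6 kHz = 15.4 kHz.
Distinct values: {10.3 kHz, 15.4 kHz, 16.1 kHz} → 3.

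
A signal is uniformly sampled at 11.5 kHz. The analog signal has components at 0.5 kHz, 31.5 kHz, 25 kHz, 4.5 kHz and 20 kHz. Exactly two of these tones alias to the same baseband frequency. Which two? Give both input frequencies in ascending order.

fs/2 = 5.75 kHz.
0.5 kHz ≤ fs/2 = 5.75 kHz, passes unchanged.
31.5 kHz mod fs = 8.5 kHz.
8.5 kHz > fs/2 = 5.75 kHz, folds to fs − 8.5 kHz = 3 kHz.
25 kHz mod fs = 2 kHz.
2 kHz ≤ fs/2 = 5.75 kHz, appears at 2 kHz.
4.5 kHz ≤ fs/2 = 5.75 kHz, passes unchanged.
20 kHz mod fs = 8.5 kHz.
8.5 kHz > fs/2 = 5.75 kHz, folds to fs − 8.5 kHz = 3 kHz.
20 kHz and 31.5 kHz both map to 3 kHz.

20 kHz, 31.5 kHz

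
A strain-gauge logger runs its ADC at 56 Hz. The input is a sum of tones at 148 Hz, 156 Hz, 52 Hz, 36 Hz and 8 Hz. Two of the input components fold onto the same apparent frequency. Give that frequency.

20 Hz

fs/2 = 28 Hz.
148 Hz mod fs = 36 Hz.
36 Hz > fs/2 = 28 Hz, folds to fs − 36 Hz = 20 Hz.
156 Hz mod fs = 44 Hz.
44 Hz > fs/2 = 28 Hz, folds to fs − 44 Hz = 12 Hz.
52 Hz > fs/2 = 28 Hz, folds to fs − 52 Hz = 4 Hz.
36 Hz > fs/2 = 28 Hz, folds to fs − 36 Hz = 20 Hz.
8 Hz ≤ fs/2 = 28 Hz, passes unchanged.
36 Hz and 148 Hz both map to 20 Hz.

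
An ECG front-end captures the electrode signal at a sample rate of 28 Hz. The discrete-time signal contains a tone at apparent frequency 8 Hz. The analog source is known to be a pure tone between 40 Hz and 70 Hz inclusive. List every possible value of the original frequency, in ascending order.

48 Hz, 64 Hz

Frequencies that alias to 8 Hz are k·fs ± 8 Hz for integer k ≥ 0.
k=0: 8 Hz.
k=1: 20 Hz, 36 Hz.
k=2: 48 Hz, 64 Hz.
k=3: 76 Hz, 92 Hz.
Within [40 Hz, 70 Hz]: 48 Hz, 64 Hz.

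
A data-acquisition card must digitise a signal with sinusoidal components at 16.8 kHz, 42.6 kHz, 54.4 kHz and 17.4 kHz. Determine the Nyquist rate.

108.8 kHz

Highest-frequency component: 54.4 kHz.
Nyquist rate = 2 × 54.4 kHz = 108.8 kHz.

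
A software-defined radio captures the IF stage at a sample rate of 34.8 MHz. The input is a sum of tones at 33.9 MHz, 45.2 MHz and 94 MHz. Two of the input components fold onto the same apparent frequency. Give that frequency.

10.4 MHz

fs/2 = 17.4 MHz.
33.9 MHz > fs/2 = 17.4 MHz, folds to fs − 33.9 MHz = 0.9 MHz.
45.2 MHz mod fs = 10.4 MHz.
10.4 MHz ≤ fs/2 = 17.4 MHz, appears at 10.4 MHz.
94 MHz mod fs = 24.4 MHz.
24.4 MHz > fs/2 = 17.4 MHz, folds to fs − 24.4 MHz = 10.4 MHz.
45.2 MHz and 94 MHz both map to 10.4 MHz.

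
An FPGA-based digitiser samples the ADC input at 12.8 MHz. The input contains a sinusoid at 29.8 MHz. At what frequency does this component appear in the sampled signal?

4.2 MHz

29.8 MHz mod fs = 4.2 MHz.
4.2 MHz ≤ fs/2 = 6.4 MHz, appears at 4.2 MHz.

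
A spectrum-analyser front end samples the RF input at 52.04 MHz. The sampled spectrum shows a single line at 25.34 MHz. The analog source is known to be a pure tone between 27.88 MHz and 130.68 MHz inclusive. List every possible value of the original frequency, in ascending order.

77.38 MHz, 78.74 MHz, 129.42 MHz

Frequencies that alias to 25.34 MHz are k·fs ± 25.34 MHz for integer k ≥ 0.
k=0: 25.34 MHz.
k=1: 26.7 MHz, 77.38 MHz.
k=2: 78.74 MHz, 129.42 MHz.
k=3: 130.78 MHz, 181.46 MHz.
Within [27.88 MHz, 130.68 MHz]: 77.38 MHz, 78.74 MHz, 129.42 MHz.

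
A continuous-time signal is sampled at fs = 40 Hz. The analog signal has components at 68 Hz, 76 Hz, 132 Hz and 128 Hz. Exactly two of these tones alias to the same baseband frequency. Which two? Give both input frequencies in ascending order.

fs/2 = 20 Hz.
68 Hz mod fs = 28 Hz.
28 Hz > fs/2 = 20 Hz, folds to fs − 28 Hz = 12 Hz.
76 Hz mod fs = 36 Hz.
36 Hz > fs/2 = 20 Hz, folds to fs − 36 Hz = 4 Hz.
132 Hz mod fs = 12 Hz.
12 Hz ≤ fs/2 = 20 Hz, appears at 12 Hz.
128 Hz mod fs = 8 Hz.
8 Hz ≤ fs/2 = 20 Hz, appears at 8 Hz.
68 Hz and 132 Hz both map to 12 Hz.

68 Hz, 132 Hz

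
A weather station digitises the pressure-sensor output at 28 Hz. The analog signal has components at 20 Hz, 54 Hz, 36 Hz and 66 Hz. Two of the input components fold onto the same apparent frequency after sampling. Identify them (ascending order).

20 Hz, 36 Hz

fs/2 = 14 Hz.
20 Hz > fs/2 = 14 Hz, folds to fs − 20 Hz = 8 Hz.
54 Hz mod fs = 26 Hz.
26 Hz > fs/2 = 14 Hz, folds to fs − 26 Hz = 2 Hz.
36 Hz mod fs = 8 Hz.
8 Hz ≤ fs/2 = 14 Hz, appears at 8 Hz.
66 Hz mod fs = 10 Hz.
10 Hz ≤ fs/2 = 14 Hz, appears at 10 Hz.
20 Hz and 36 Hz both map to 8 Hz.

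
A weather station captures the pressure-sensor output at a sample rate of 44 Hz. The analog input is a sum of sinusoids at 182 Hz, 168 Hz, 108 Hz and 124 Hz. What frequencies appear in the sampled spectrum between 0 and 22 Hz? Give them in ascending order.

6 Hz, 8 Hz, 20 Hz

fs/2 = 22 Hz.
182 Hz mod fs = 6 Hz.
6 Hz ≤ fs/2 = 22 Hz, appears at 6 Hz.
168 Hz mod fs = 36 Hz.
36 Hz > fs/2 = 22 Hz, folds to fs − 36 Hz = 8 Hz.
108 Hz mod fs = 20 Hz.
20 Hz ≤ fs/2 = 22 Hz, appears at 20 Hz.
124 Hz mod fs = 36 Hz.
36 Hz > fs/2 = 22 Hz, folds to fs − 36 Hz = 8 Hz.
Distinct values: {6 Hz, 8 Hz, 20 Hz}.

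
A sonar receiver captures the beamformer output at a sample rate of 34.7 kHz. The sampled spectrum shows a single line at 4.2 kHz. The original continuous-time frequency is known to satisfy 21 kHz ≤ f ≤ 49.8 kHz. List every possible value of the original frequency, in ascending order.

30.5 kHz, 38.9 kHz

Frequencies that alias to 4.2 kHz are k·fs ± 4.2 kHz for integer k ≥ 0.
k=0: 4.2 kHz.
k=1: 30.5 kHz, 38.9 kHz.
k=2: 65.2 kHz, 73.6 kHz.
Within [21 kHz, 49.8 kHz]: 30.5 kHz, 38.9 kHz.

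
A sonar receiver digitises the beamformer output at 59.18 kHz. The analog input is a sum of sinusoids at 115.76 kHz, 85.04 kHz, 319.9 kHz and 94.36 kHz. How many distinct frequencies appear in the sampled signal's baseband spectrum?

fs/2 = 29.59 kHz.
115.76 kHz mod fs = 56.58 kHz.
56.58 kHz > fs/2 = 29.59 kHz, folds to fs − 56.58 kHz = 2.6 kHz.
85.04 kHz mod fs = 25.86 kHz.
25.86 kHz ≤ fs/2 = 29.59 kHz, appears at 25.86 kHz.
319.9 kHz mod fs = 24 kHz.
24 kHz ≤ fs/2 = 29.59 kHz, appears at 24 kHz.
94.36 kHz mod fs = 35.18 kHz.
35.18 kHz > fs/2 = 29.59 kHz, folds to fs − 35.18 kHz = 24 kHz.
Distinct values: {2.6 kHz, 24 kHz, 25.86 kHz} → 3.

3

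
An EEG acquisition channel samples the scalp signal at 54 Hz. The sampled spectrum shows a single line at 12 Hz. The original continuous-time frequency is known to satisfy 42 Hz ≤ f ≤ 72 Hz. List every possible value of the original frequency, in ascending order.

42 Hz, 66 Hz

Frequencies that alias to 12 Hz are k·fs ± 12 Hz for integer k ≥ 0.
k=0: 12 Hz.
k=1: 42 Hz, 66 Hz.
k=2: 96 Hz, 120 Hz.
Within [42 Hz, 72 Hz]: 42 Hz, 66 Hz.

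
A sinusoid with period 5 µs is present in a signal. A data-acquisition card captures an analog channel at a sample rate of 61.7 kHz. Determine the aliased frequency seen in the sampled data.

T = 5 µs → f = 1/T = 200 kHz.
200 kHz mod fs = 14.9 kHz.
14.9 kHz ≤ fs/2 = 30.85 kHz, appears at 14.9 kHz.

14.9 kHz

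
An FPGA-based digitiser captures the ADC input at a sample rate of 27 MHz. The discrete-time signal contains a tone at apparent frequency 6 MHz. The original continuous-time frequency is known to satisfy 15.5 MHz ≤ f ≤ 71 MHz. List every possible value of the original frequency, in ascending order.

Frequencies that alias to 6 MHz are k·fs ± 6 MHz for integer k ≥ 0.
k=0: 6 MHz.
k=1: 21 MHz, 33 MHz.
k=2: 48 MHz, 60 MHz.
k=3: 75 MHz, 87 MHz.
Within [15.5 MHz, 71 MHz]: 21 MHz, 33 MHz, 48 MHz, 60 MHz.

21 MHz, 33 MHz, 48 MHz, 60 MHz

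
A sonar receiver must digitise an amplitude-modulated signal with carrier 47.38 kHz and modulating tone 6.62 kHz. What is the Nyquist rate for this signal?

108 kHz

AM sidebands sit at fc ± fm = 40.76 kHz and 54 kHz.
Highest-frequency component: 54 kHz.
Nyquist rate = 2 × 54 kHz = 108 kHz.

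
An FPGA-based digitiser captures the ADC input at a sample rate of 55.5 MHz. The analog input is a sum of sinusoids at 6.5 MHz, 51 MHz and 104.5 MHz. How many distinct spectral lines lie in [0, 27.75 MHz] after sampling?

fs/2 = 27.75 MHz.
6.5 MHz ≤ fs/2 = 27.75 MHz, passes unchanged.
51 MHz > fs/2 = 27.75 MHz, folds to fs − 51 MHz = 4.5 MHz.
104.5 MHz mod fs = 49 MHz.
49 MHz > fs/2 = 27.75 MHz, folds to fs − 49 MHz = 6.5 MHz.
Distinct values: {4.5 MHz, 6.5 MHz} → 2.

2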